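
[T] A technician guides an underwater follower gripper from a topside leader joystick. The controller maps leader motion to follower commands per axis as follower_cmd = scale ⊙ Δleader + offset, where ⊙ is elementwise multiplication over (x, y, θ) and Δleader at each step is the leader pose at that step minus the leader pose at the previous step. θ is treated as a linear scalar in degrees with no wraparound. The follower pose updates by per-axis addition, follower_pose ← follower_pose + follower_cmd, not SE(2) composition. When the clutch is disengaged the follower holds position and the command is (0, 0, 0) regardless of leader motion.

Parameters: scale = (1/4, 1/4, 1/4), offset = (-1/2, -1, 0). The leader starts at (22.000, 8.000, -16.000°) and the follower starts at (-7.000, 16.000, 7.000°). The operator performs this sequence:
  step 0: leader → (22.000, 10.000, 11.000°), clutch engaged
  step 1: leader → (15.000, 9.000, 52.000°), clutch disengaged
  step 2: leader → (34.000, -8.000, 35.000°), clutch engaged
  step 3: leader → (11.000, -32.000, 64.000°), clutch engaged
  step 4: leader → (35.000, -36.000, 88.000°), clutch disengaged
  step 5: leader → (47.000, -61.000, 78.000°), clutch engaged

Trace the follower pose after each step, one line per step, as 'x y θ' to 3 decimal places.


step 0: Δleader=(0.000, 2.000, 27.000°), engaged; cmd=(-0.500, -0.500, 6.750°) → follower=(-7.500, 15.500, 13.750°)
step 1: Δleader=(-7.000, -1.000, 41.000°), disengaged; cmd=(0,0,0) → follower holds at (-7.500, 15.500, 13.750°)
step 2: Δleader=(19.000, -17.000, -17.000°), engaged; cmd=(4.250, -5.250, -4.250°) → follower=(-3.250, 10.250, 9.500°)
step 3: Δleader=(-23.000, -24.000, 29.000°), engaged; cmd=(-6.250, -7.000, 7.250°) → follower=(-9.500, 3.250, 16.750°)
step 4: Δleader=(24.000, -4.000, 24.000°), disengaged; cmd=(0,0,0) → follower holds at (-9.500, 3.250, 16.750°)
step 5: Δleader=(12.000, -25.000, -10.000°), engaged; cmd=(2.500, -7.250, -2.500°) → follower=(-7.000, -4.000, 14.250°)

-7.500 15.500 13.750
-7.500 15.500 13.750
-3.250 10.250 9.500
-9.500 3.250 16.750
-9.500 3.250 16.750
-7.000 -4.000 14.250


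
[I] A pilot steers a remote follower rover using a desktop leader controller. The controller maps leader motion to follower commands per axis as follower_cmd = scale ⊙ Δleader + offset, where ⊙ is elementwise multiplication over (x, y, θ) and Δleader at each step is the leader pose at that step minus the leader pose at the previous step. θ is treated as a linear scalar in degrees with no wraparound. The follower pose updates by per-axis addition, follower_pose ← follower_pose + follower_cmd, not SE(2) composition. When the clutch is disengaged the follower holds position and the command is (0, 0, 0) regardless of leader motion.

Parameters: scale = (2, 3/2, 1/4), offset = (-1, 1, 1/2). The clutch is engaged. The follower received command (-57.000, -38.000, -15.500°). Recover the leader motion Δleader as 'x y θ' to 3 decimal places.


axis x: (-57.000 − -1) / (2) = -28.000
axis y: (-38.000 − 1) / (3/2) = -26.000
axis θ: (-15.500 − 1/2) / (1/4) = -64.000

-28.000 -26.000 -64.000


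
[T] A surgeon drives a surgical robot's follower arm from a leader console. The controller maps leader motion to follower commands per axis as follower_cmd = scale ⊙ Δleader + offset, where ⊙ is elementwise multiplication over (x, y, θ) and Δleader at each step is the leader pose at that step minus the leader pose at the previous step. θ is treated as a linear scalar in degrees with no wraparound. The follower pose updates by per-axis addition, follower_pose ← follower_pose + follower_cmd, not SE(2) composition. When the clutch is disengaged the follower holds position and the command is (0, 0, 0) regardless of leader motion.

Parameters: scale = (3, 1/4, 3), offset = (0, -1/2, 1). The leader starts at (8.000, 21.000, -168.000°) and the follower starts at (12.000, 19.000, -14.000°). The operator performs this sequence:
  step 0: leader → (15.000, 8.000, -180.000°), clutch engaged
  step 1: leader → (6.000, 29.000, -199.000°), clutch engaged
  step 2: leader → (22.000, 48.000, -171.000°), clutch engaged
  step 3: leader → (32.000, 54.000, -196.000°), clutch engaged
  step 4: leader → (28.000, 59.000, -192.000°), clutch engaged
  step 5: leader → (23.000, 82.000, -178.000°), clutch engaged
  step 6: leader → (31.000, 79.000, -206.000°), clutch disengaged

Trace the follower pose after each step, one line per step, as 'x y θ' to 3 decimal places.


step 0: Δleader=(7.000, -13.000, -12.000°), engaged; cmd=(21.000, -3.750, -35.000°) → follower=(33.000, 15.250, -49.000°)
step 1: Δleader=(-9.000, 21.000, -19.000°), engaged; cmd=(-27.000, 4.750, -56.000°) → follower=(6.000, 20.000, -105.000°)
step 2: Δleader=(16.000, 19.000, 28.000°), engaged; cmd=(48.000, 4.250, 85.000°) → follower=(54.000, 24.250, -20.000°)
step 3: Δleader=(10.000, 6.000, -25.000°), engaged; cmd=(30.000, 1.000, -74.000°) → follower=(84.000, 25.250, -94.000°)
step 4: Δleader=(-4.000, 5.000, 4.000°), engaged; cmd=(-12.000, 0.750, 13.000°) → follower=(72.000, 26.000, -81.000°)
step 5: Δleader=(-5.000, 23.000, 14.000°), engaged; cmd=(-15.000, 5.250, 43.000°) → follower=(57.000, 31.250, -38.000°)
step 6: Δleader=(8.000, -3.000, -28.000°), disengaged; cmd=(0,0,0) → follower holds at (57.000, 31.250, -38.000°)

33.000 15.250 -49.000
6.000 20.000 -105.000
54.000 24.250 -20.000
84.000 25.250 -94.000
72.000 26.000 -81.000
57.000 31.250 -38.000
57.000 31.250 -38.000


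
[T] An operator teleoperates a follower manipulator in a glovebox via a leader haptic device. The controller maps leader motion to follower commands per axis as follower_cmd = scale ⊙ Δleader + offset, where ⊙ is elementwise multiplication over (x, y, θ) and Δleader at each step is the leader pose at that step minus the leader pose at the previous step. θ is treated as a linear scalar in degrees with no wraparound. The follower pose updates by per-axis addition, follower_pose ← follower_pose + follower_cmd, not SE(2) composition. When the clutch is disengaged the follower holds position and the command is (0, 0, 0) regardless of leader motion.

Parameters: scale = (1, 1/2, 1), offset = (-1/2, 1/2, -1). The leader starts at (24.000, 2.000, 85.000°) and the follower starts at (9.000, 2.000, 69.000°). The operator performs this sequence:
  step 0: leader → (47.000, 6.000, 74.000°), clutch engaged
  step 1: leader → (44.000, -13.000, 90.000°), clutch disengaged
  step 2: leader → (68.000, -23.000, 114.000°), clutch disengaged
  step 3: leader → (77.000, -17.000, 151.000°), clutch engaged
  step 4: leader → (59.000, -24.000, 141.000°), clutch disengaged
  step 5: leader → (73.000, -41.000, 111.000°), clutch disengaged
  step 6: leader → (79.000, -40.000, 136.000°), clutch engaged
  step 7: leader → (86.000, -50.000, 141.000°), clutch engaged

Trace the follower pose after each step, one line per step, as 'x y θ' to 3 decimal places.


31.500 4.500 57.000
31.500 4.500 57.000
31.500 4.500 57.000
40.000 8.000 93.000
40.000 8.000 93.000
40.000 8.000 93.000
45.500 9.000 117.000
52.000 4.500 121.000

step 0: Δleader=(23.000, 4.000, -11.000°), engaged; cmd=(22.500, 2.500, -12.000°) → follower=(31.500, 4.500, 57.000°)
step 1: Δleader=(-3.000, -19.000, 16.000°), disengaged; cmd=(0,0,0) → follower holds at (31.500, 4.500, 57.000°)
step 2: Δleader=(24.000, -10.000, 24.000°), disengaged; cmd=(0,0,0) → follower holds at (31.500, 4.500, 57.000°)
step 3: Δleader=(9.000, 6.000, 37.000°), engaged; cmd=(8.500, 3.500, 36.000°) → follower=(40.000, 8.000, 93.000°)
step 4: Δleader=(-18.000, -7.000, -10.000°), disengaged; cmd=(0,0,0) → follower holds at (40.000, 8.000, 93.000°)
step 5: Δleader=(14.000, -17.000, -30.000°), disengaged; cmd=(0,0,0) → follower holds at (40.000, 8.000, 93.000°)
step 6: Δleader=(6.000, 1.000, 25.000°), engaged; cmd=(5.500, 1.000, 24.000°) → follower=(45.500, 9.000, 117.000°)
step 7: Δleader=(7.000, -10.000, 5.000°), engaged; cmd=(6.500, -4.500, 4.000°) → follower=(52.000, 4.500, 121.000°)


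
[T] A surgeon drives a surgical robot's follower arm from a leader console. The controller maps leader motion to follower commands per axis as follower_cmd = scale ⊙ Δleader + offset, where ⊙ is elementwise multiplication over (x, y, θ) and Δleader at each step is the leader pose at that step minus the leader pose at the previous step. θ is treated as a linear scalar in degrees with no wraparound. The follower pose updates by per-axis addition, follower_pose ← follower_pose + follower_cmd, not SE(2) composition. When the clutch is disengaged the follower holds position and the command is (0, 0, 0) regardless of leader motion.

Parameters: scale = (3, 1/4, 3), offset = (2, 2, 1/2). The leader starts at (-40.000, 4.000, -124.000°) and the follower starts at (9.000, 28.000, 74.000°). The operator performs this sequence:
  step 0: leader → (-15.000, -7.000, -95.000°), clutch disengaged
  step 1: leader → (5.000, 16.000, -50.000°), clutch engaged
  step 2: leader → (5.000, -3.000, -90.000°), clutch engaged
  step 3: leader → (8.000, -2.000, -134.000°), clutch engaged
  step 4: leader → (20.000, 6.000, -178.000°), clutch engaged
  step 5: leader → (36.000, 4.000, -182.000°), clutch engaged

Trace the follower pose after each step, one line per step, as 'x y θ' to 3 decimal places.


step 0: Δleader=(25.000, -11.000, 29.000°), disengaged; cmd=(0,0,0) → follower holds at (9.000, 28.000, 74.000°)
step 1: Δleader=(20.000, 23.000, 45.000°), engaged; cmd=(62.000, 7.750, 135.500°) → follower=(71.000, 35.750, 209.500°)
step 2: Δleader=(0.000, -19.000, -40.000°), engaged; cmd=(2.000, -2.750, -119.500°) → follower=(73.000, 33.000, 90.000°)
step 3: Δleader=(3.000, 1.000, -44.000°), engaged; cmd=(11.000, 2.250, -131.500°) → follower=(84.000, 35.250, -41.500°)
step 4: Δleader=(12.000, 8.000, -44.000°), engaged; cmd=(38.000, 4.000, -131.500°) → follower=(122.000, 39.250, -173.000°)
step 5: Δleader=(16.000, -2.000, -4.000°), engaged; cmd=(50.000, 1.500, -11.500°) → follower=(172.000, 40.750, -184.500°)

9.000 28.000 74.000
71.000 35.750 209.500
73.000 33.000 90.000
84.000 35.250 -41.500
122.000 39.250 -173.000
172.000 40.750 -184.500


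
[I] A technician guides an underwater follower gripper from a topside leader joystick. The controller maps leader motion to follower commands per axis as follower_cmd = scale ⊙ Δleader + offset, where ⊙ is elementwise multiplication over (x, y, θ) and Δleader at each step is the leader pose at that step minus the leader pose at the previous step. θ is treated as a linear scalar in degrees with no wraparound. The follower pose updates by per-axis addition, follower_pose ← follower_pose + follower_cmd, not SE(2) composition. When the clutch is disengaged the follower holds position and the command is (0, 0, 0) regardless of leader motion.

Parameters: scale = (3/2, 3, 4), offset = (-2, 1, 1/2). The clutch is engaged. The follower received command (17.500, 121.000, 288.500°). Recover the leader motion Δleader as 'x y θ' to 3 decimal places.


axis x: (17.500 − -2) / (3/2) = 13.000
axis y: (121.000 − 1) / (3) = 40.000
axis θ: (288.500 − 1/2) / (4) = 72.000

13.000 40.000 72.000


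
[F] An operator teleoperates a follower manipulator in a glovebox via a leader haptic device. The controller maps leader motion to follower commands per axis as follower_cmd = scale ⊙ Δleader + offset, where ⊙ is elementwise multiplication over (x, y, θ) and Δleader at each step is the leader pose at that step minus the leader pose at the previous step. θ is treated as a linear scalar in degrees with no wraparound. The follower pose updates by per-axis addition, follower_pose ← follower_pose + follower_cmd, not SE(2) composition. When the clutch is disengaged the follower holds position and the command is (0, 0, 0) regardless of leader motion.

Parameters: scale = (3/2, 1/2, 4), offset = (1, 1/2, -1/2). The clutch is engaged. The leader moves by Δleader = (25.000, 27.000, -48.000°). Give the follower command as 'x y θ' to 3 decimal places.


axis x: 3/2·25.000 + 1 = 38.500
axis y: 1/2·27.000 + 1/2 = 14.000
axis θ: 4·-48.000 + -1/2 = -192.500

38.500 14.000 -192.500


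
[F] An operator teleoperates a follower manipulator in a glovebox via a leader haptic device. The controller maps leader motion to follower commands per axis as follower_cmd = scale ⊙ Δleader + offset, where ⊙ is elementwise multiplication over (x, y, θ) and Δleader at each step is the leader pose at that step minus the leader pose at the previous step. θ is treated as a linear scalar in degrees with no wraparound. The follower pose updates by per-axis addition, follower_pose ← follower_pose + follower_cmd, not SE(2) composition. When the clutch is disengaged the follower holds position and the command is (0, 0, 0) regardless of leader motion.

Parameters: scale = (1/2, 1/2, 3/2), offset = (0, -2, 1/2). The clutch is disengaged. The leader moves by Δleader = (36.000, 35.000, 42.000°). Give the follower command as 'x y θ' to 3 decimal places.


0.000 0.000 0.000

clutch disengaged → follower holds; cmd = (0, 0, 0)


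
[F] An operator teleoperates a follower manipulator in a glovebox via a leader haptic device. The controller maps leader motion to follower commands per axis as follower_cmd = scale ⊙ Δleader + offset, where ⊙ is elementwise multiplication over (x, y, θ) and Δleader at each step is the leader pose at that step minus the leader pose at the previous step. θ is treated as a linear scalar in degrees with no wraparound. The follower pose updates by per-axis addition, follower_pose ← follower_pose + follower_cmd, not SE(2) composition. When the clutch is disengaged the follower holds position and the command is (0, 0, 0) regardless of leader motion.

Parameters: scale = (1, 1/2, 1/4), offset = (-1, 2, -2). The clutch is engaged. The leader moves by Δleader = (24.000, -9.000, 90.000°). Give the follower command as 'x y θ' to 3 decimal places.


axis x: 1·24.000 + -1 = 23.000
axis y: 1/2·-9.000 + 2 = -2.500
axis θ: 1/4·90.000 + -2 = 20.500

23.000 -2.500 20.500


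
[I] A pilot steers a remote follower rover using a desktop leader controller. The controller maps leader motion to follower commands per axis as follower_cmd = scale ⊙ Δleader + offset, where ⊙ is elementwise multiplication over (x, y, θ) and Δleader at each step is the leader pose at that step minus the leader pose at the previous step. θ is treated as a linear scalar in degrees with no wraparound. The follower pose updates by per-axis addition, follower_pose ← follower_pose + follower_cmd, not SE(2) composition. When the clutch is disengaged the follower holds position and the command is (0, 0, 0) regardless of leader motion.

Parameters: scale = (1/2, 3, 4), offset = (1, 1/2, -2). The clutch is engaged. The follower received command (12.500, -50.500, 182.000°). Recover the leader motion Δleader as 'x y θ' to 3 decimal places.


23.000 -17.000 46.000

axis x: (12.500 − 1) / (1/2) = 23.000
axis y: (-50.500 − 1/2) / (3) = -17.000
axis θ: (182.000 − -2) / (4) = 46.000


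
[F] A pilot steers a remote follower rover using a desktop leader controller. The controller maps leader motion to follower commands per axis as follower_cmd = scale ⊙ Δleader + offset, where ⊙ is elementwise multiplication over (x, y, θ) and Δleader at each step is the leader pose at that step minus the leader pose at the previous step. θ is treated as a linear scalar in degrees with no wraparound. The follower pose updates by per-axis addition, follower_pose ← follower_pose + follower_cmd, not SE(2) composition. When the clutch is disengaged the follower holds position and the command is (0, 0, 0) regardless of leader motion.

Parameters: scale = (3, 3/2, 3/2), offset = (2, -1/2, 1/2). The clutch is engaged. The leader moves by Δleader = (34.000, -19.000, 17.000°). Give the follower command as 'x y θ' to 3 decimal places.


axis x: 3·34.000 + 2 = 104.000
axis y: 3/2·-19.000 + -1/2 = -29.000
axis θ: 3/2·17.000 + 1/2 = 26.000

104.000 -29.000 26.000


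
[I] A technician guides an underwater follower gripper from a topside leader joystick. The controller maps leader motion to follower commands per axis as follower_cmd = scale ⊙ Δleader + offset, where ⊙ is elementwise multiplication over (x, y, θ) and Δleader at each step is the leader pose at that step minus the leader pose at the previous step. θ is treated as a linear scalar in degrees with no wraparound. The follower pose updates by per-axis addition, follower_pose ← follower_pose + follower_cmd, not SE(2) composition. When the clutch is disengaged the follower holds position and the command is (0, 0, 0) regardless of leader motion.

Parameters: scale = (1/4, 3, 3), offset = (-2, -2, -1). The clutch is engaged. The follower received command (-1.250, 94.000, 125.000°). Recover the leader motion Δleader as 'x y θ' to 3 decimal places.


axis x: (-1.250 − -2) / (1/4) = 3.000
axis y: (94.000 − -2) / (3) = 32.000
axis θ: (125.000 − -1) / (3) = 42.000

3.000 32.000 42.000


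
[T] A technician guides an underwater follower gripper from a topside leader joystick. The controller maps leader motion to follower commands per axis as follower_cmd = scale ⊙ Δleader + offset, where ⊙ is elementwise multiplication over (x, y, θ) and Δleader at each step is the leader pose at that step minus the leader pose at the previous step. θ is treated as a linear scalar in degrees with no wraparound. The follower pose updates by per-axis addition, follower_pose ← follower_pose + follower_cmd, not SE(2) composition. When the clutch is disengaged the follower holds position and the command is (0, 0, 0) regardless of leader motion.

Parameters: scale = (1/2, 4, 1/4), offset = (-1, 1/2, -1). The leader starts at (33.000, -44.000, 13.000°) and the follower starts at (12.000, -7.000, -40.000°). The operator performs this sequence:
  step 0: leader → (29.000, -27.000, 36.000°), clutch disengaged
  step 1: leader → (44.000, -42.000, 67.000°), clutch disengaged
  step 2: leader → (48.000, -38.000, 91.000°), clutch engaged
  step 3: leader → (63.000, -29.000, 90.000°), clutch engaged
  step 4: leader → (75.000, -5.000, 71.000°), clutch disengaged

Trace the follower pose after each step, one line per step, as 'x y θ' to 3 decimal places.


12.000 -7.000 -40.000
12.000 -7.000 -40.000
13.000 9.500 -35.000
19.500 46.000 -36.250
19.500 46.000 -36.250

step 0: Δleader=(-4.000, 17.000, 23.000°), disengaged; cmd=(0,0,0) → follower holds at (12.000, -7.000, -40.000°)
step 1: Δleader=(15.000, -15.000, 31.000°), disengaged; cmd=(0,0,0) → follower holds at (12.000, -7.000, -40.000°)
step 2: Δleader=(4.000, 4.000, 24.000°), engaged; cmd=(1.000, 16.500, 5.000°) → follower=(13.000, 9.500, -35.000°)
step 3: Δleader=(15.000, 9.000, -1.000°), engaged; cmd=(6.500, 36.500, -1.250°) → follower=(19.500, 46.000, -36.250°)
step 4: Δleader=(12.000, 24.000, -19.000°), disengaged; cmd=(0,0,0) → follower holds at (19.500, 46.000, -36.250°)


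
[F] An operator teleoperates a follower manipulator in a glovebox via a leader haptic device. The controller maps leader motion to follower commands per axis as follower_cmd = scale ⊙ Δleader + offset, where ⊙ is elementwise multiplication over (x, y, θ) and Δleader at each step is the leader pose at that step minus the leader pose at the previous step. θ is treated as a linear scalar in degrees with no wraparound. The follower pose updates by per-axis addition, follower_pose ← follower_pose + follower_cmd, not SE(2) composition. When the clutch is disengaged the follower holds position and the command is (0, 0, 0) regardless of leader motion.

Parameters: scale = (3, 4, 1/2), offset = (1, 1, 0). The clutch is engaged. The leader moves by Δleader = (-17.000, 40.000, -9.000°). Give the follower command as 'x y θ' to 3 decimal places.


axis x: 3·-17.000 + 1 = -50.000
axis y: 4·40.000 + 1 = 161.000
axis θ: 1/2·-9.000 + 0 = -4.500

-50.000 161.000 -4.500


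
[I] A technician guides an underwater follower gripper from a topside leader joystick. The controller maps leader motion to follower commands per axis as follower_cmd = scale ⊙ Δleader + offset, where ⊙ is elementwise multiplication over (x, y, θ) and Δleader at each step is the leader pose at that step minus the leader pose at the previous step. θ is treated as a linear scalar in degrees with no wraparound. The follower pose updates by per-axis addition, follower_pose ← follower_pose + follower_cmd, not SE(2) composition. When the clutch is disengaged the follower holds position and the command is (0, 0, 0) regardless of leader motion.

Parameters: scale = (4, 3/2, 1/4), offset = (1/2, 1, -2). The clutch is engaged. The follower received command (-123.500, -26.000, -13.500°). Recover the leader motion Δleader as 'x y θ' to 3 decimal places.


axis x: (-123.500 − 1/2) / (4) = -31.000
axis y: (-26.000 − 1) / (3/2) = -18.000
axis θ: (-13.500 − -2) / (1/4) = -46.000

-31.000 -18.000 -46.000


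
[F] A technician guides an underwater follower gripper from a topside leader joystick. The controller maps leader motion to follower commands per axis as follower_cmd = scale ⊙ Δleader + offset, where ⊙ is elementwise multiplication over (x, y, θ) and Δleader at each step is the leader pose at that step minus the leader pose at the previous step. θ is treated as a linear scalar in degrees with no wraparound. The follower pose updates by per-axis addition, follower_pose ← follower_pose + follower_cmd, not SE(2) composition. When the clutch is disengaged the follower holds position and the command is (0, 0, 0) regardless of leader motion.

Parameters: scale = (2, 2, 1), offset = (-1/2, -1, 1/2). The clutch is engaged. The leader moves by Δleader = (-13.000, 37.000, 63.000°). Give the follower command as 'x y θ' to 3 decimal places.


axis x: 2·-13.000 + -1/2 = -26.500
axis y: 2·37.000 + -1 = 73.000
axis θ: 1·63.000 + 1/2 = 63.500

-26.500 73.000 63.500


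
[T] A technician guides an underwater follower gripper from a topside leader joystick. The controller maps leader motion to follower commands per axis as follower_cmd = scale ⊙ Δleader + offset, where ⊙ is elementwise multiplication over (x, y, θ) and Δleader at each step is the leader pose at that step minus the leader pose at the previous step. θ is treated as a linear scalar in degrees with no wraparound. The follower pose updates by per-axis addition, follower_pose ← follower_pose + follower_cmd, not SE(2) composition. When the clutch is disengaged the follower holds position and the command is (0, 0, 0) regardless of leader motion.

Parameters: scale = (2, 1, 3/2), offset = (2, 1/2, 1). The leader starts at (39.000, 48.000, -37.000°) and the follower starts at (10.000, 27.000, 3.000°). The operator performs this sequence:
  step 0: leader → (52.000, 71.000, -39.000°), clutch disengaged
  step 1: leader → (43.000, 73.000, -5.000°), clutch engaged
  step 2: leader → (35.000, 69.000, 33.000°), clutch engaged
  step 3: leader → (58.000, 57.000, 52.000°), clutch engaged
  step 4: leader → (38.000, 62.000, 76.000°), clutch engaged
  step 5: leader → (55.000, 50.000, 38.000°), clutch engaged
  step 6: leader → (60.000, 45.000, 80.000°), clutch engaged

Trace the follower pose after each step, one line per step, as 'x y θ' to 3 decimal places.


step 0: Δleader=(13.000, 23.000, -2.000°), disengaged; cmd=(0,0,0) → follower holds at (10.000, 27.000, 3.000°)
step 1: Δleader=(-9.000, 2.000, 34.000°), engaged; cmd=(-16.000, 2.500, 52.000°) → follower=(-6.000, 29.500, 55.000°)
step 2: Δleader=(-8.000, -4.000, 38.000°), engaged; cmd=(-14.000, -3.500, 58.000°) → follower=(-20.000, 26.000, 113.000°)
step 3: Δleader=(23.000, -12.000, 19.000°), engaged; cmd=(48.000, -11.500, 29.500°) → follower=(28.000, 14.500, 142.500°)
step 4: Δleader=(-20.000, 5.000, 24.000°), engaged; cmd=(-38.000, 5.500, 37.000°) → follower=(-10.000, 20.000, 179.500°)
step 5: Δleader=(17.000, -12.000, -38.000°), engaged; cmd=(36.000, -11.500, -56.000°) → follower=(26.000, 8.500, 123.500°)
step 6: Δleader=(5.000, -5.000, 42.000°), engaged; cmd=(12.000, -4.500, 64.000°) → follower=(38.000, 4.000, 187.500°)

10.000 27.000 3.000
-6.000 29.500 55.000
-20.000 26.000 113.000
28.000 14.500 142.500
-10.000 20.000 179.500
26.000 8.500 123.500
38.000 4.000 187.500


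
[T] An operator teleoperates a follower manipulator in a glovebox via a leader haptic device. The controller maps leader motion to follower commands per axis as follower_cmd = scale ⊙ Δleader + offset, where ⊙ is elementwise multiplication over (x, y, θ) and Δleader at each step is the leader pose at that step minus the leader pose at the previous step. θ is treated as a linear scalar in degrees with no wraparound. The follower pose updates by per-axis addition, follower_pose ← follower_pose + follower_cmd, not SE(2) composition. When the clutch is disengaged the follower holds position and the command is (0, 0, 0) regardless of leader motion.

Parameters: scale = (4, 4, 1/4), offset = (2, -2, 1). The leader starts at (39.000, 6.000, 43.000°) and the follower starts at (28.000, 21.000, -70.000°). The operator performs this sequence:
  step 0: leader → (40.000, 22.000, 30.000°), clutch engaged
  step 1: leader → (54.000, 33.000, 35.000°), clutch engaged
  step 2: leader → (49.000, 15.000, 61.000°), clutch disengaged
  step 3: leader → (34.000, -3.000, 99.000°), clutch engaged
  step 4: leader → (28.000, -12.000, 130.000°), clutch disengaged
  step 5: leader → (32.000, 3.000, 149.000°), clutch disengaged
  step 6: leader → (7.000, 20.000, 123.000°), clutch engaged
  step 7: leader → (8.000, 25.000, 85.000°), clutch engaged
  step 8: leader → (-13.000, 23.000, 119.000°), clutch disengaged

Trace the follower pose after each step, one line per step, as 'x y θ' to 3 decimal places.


34.000 83.000 -72.250
92.000 125.000 -70.000
92.000 125.000 -70.000
34.000 51.000 -59.500
34.000 51.000 -59.500
34.000 51.000 -59.500
-64.000 117.000 -65.000
-58.000 135.000 -73.500
-58.000 135.000 -73.500

step 0: Δleader=(1.000, 16.000, -13.000°), engaged; cmd=(6.000, 62.000, -2.250°) → follower=(34.000, 83.000, -72.250°)
step 1: Δleader=(14.000, 11.000, 5.000°), engaged; cmd=(58.000, 42.000, 2.250°) → follower=(92.000, 125.000, -70.000°)
step 2: Δleader=(-5.000, -18.000, 26.000°), disengaged; cmd=(0,0,0) → follower holds at (92.000, 125.000, -70.000°)
step 3: Δleader=(-15.000, -18.000, 38.000°), engaged; cmd=(-58.000, -74.000, 10.500°) → follower=(34.000, 51.000, -59.500°)
step 4: Δleader=(-6.000, -9.000, 31.000°), disengaged; cmd=(0,0,0) → follower holds at (34.000, 51.000, -59.500°)
step 5: Δleader=(4.000, 15.000, 19.000°), disengaged; cmd=(0,0,0) → follower holds at (34.000, 51.000, -59.500°)
step 6: Δleader=(-25.000, 17.000, -26.000°), engaged; cmd=(-98.000, 66.000, -5.500°) → follower=(-64.000, 117.000, -65.000°)
step 7: Δleader=(1.000, 5.000, -38.000°), engaged; cmd=(6.000, 18.000, -8.500°) → follower=(-58.000, 135.000, -73.500°)
step 8: Δleader=(-21.000, -2.000, 34.000°), disengaged; cmd=(0,0,0) → follower holds at (-58.000, 135.000, -73.500°)


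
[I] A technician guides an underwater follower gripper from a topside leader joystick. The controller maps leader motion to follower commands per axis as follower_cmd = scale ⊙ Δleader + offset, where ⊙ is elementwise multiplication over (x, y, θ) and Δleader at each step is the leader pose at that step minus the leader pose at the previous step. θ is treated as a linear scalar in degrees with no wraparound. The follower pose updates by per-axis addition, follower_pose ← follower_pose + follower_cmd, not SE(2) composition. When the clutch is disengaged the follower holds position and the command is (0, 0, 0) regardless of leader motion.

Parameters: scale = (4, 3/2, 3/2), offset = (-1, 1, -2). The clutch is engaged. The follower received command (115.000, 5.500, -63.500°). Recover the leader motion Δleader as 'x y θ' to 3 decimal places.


29.000 3.000 -41.000

axis x: (115.000 − -1) / (4) = 29.000
axis y: (5.500 − 1) / (3/2) = 3.000
axis θ: (-63.500 − -2) / (3/2) = -41.000


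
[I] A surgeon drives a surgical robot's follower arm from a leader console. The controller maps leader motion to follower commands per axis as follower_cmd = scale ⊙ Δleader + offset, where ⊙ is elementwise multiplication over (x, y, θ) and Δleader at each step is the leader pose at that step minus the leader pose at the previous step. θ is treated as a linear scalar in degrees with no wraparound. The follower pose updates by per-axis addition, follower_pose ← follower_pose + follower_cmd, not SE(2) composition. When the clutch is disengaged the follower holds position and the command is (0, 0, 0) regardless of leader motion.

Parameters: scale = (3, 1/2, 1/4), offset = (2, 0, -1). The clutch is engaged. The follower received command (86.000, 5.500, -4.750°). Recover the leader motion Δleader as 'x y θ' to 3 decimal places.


axis x: (86.000 − 2) / (3) = 28.000
axis y: (5.500 − 0) / (1/2) = 11.000
axis θ: (-4.750 − -1) / (1/4) = -15.000

28.000 11.000 -15.000


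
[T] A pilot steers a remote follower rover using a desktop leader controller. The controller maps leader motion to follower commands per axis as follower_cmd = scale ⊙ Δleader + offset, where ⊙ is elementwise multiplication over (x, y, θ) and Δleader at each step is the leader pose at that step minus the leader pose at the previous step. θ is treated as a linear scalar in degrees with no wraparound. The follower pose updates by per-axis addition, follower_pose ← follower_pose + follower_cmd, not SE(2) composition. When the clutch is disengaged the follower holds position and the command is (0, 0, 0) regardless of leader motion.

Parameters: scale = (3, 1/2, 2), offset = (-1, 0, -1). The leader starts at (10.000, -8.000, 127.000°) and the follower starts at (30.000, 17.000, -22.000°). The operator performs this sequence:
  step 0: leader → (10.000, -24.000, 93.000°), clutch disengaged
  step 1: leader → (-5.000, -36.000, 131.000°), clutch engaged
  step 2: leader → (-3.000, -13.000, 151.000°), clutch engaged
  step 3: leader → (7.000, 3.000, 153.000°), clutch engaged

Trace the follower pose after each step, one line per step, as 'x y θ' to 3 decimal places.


30.000 17.000 -22.000
-16.000 11.000 53.000
-11.000 22.500 92.000
18.000 30.500 95.000

step 0: Δleader=(0.000, -16.000, -34.000°), disengaged; cmd=(0,0,0) → follower holds at (30.000, 17.000, -22.000°)
step 1: Δleader=(-15.000, -12.000, 38.000°), engaged; cmd=(-46.000, -6.000, 75.000°) → follower=(-16.000, 11.000, 53.000°)
step 2: Δleader=(2.000, 23.000, 20.000°), engaged; cmd=(5.000, 11.500, 39.000°) → follower=(-11.000, 22.500, 92.000°)
step 3: Δleader=(10.000, 16.000, 2.000°), engaged; cmd=(29.000, 8.000, 3.000°) → follower=(18.000, 30.500, 95.000°)


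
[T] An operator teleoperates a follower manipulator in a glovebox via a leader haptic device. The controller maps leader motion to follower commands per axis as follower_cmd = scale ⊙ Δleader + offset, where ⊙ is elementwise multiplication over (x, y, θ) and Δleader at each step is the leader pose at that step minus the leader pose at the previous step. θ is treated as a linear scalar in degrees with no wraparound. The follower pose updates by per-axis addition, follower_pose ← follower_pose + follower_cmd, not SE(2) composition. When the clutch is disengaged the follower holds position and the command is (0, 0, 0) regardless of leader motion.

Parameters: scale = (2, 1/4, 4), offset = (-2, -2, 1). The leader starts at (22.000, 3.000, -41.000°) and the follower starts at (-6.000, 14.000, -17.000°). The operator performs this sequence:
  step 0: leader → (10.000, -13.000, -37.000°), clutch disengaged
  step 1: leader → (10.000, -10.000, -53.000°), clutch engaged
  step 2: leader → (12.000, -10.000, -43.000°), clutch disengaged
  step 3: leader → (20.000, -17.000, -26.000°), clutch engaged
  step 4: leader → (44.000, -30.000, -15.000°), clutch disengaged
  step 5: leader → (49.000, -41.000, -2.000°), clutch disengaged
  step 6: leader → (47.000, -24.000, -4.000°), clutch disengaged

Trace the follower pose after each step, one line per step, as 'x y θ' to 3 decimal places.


step 0: Δleader=(-12.000, -16.000, 4.000°), disengaged; cmd=(0,0,0) → follower holds at (-6.000, 14.000, -17.000°)
step 1: Δleader=(0.000, 3.000, -16.000°), engaged; cmd=(-2.000, -1.250, -63.000°) → follower=(-8.000, 12.750, -80.000°)
step 2: Δleader=(2.000, 0.000, 10.000°), disengaged; cmd=(0,0,0) → follower holds at (-8.000, 12.750, -80.000°)
step 3: Δleader=(8.000, -7.000, 17.000°), engaged; cmd=(14.000, -3.750, 69.000°) → follower=(6.000, 9.000, -11.000°)
step 4: Δleader=(24.000, -13.000, 11.000°), disengaged; cmd=(0,0,0) → follower holds at (6.000, 9.000, -11.000°)
step 5: Δleader=(5.000, -11.000, 13.000°), disengaged; cmd=(0,0,0) → follower holds at (6.000, 9.000, -11.000°)
step 6: Δleader=(-2.000, 17.000, -2.000°), disengaged; cmd=(0,0,0) → follower holds at (6.000, 9.000, -11.000°)

-6.000 14.000 -17.000
-8.000 12.750 -80.000
-8.000 12.750 -80.000
6.000 9.000 -11.000
6.000 9.000 -11.000
6.000 9.000 -11.000
6.000 9.000 -11.000


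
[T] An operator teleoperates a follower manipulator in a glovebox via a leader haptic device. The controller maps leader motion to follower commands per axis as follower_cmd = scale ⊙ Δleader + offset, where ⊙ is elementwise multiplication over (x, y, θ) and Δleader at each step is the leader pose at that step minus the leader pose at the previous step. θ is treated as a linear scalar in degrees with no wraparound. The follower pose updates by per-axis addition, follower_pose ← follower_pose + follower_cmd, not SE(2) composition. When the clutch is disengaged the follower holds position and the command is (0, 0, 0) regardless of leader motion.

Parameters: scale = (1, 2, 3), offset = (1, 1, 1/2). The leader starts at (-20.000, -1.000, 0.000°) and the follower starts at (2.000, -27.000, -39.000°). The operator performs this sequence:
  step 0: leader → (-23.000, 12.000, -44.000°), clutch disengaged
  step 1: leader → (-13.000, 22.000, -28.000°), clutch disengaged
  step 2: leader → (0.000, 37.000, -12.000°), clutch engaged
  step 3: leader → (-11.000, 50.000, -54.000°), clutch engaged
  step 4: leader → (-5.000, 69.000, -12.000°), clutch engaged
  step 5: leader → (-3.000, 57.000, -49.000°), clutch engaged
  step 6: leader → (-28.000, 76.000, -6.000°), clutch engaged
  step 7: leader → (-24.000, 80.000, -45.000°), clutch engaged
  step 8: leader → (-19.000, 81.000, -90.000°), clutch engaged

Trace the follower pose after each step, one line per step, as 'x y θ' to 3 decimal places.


step 0: Δleader=(-3.000, 13.000, -44.000°), disengaged; cmd=(0,0,0) → follower holds at (2.000, -27.000, -39.000°)
step 1: Δleader=(10.000, 10.000, 16.000°), disengaged; cmd=(0,0,0) → follower holds at (2.000, -27.000, -39.000°)
step 2: Δleader=(13.000, 15.000, 16.000°), engaged; cmd=(14.000, 31.000, 48.500°) → follower=(16.000, 4.000, 9.500°)
step 3: Δleader=(-11.000, 13.000, -42.000°), engaged; cmd=(-10.000, 27.000, -125.500°) → follower=(6.000, 31.000, -116.000°)
step 4: Δleader=(6.000, 19.000, 42.000°), engaged; cmd=(7.000, 39.000, 126.500°) → follower=(13.000, 70.000, 10.500°)
step 5: Δleader=(2.000, -12.000, -37.000°), engaged; cmd=(3.000, -23.000, -110.500°) → follower=(16.000, 47.000, -100.000°)
step 6: Δleader=(-25.000, 19.000, 43.000°), engaged; cmd=(-24.000, 39.000, 129.500°) → follower=(-8.000, 86.000, 29.500°)
step 7: Δleader=(4.000, 4.000, -39.000°), engaged; cmd=(5.000, 9.000, -116.500°) → follower=(-3.000, 95.000, -87.000°)
step 8: Δleader=(5.000, 1.000, -45.000°), engaged; cmd=(6.000, 3.000, -134.500°) → follower=(3.000, 98.000, -221.500°)

2.000 -27.000 -39.000
2.000 -27.000 -39.000
16.000 4.000 9.500
6.000 31.000 -116.000
13.000 70.000 10.500
16.000 47.000 -100.000
-8.000 86.000 29.500
-3.000 95.000 -87.000
3.000 98.000 -221.500


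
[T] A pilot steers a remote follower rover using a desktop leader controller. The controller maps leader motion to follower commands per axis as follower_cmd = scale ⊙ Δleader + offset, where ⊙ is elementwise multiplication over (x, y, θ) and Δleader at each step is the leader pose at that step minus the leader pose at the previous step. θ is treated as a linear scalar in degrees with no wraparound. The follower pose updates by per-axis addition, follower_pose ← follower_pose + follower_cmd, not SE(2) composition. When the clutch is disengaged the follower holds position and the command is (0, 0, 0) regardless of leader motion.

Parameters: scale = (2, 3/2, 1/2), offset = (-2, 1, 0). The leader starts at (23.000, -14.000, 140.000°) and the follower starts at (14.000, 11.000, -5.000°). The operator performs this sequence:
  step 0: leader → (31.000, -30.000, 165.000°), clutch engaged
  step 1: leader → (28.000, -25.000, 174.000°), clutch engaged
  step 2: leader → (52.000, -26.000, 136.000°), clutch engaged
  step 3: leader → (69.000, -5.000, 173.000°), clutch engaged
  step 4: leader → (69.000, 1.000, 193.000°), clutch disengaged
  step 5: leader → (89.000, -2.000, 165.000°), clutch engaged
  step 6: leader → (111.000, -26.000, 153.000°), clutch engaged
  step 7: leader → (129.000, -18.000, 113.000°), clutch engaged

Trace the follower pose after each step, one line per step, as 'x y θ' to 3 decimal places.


28.000 -12.000 7.500
20.000 -3.500 12.000
66.000 -4.000 -7.000
98.000 28.500 11.500
98.000 28.500 11.500
136.000 25.000 -2.500
178.000 -10.000 -8.500
212.000 3.000 -28.500

step 0: Δleader=(8.000, -16.000, 25.000°), engaged; cmd=(14.000, -23.000, 12.500°) → follower=(28.000, -12.000, 7.500°)
step 1: Δleader=(-3.000, 5.000, 9.000°), engaged; cmd=(-8.000, 8.500, 4.500°) → follower=(20.000, -3.500, 12.000°)
step 2: Δleader=(24.000, -1.000, -38.000°), engaged; cmd=(46.000, -0.500, -19.000°) → follower=(66.000, -4.000, -7.000°)
step 3: Δleader=(17.000, 21.000, 37.000°), engaged; cmd=(32.000, 32.500, 18.500°) → follower=(98.000, 28.500, 11.500°)
step 4: Δleader=(0.000, 6.000, 20.000°), disengaged; cmd=(0,0,0) → follower holds at (98.000, 28.500, 11.500°)
step 5: Δleader=(20.000, -3.000, -28.000°), engaged; cmd=(38.000, -3.500, -14.000°) → follower=(136.000, 25.000, -2.500°)
step 6: Δleader=(22.000, -24.000, -12.000°), engaged; cmd=(42.000, -35.000, -6.000°) → follower=(178.000, -10.000, -8.500°)
step 7: Δleader=(18.000, 8.000, -40.000°), engaged; cmd=(34.000, 13.000, -20.000°) → follower=(212.000, 3.000, -28.500°)


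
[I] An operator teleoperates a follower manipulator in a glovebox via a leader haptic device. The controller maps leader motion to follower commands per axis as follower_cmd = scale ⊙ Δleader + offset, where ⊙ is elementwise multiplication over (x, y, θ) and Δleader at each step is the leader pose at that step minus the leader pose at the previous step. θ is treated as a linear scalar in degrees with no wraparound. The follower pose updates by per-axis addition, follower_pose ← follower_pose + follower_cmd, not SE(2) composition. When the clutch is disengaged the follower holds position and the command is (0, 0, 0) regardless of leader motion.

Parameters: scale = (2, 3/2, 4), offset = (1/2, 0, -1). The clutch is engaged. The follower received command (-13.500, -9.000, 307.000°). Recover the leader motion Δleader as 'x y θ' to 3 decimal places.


-7.000 -6.000 77.000

axis x: (-13.500 − 1/2) / (2) = -7.000
axis y: (-9.000 − 0) / (3/2) = -6.000
axis θ: (307.000 − -1) / (4) = 77.000


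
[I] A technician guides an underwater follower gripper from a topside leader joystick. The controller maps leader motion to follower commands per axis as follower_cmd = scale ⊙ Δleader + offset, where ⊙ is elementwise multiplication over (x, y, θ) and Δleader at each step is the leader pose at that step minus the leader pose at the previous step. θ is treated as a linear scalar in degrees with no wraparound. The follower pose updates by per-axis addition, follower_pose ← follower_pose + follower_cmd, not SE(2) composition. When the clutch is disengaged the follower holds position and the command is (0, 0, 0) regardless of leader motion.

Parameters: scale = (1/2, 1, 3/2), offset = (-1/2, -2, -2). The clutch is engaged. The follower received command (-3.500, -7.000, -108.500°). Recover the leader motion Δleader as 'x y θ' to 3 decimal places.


axis x: (-3.500 − -1/2) / (1/2) = -6.000
axis y: (-7.000 − -2) / (1) = -5.000
axis θ: (-108.500 − -2) / (3/2) = -71.000

-6.000 -5.000 -71.000
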